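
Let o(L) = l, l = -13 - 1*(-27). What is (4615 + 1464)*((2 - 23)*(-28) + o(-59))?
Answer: 3659558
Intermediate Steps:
l = 14 (l = -13 + 27 = 14)
o(L) = 14
(4615 + 1464)*((2 - 23)*(-28) + o(-59)) = (4615 + 1464)*((2 - 23)*(-28) + 14) = 6079*(-21*(-28) + 14) = 6079*(588 + 14) = 6079*602 = 3659558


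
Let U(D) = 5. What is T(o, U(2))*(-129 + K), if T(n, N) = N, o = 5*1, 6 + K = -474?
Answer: -3045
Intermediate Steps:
K = -480 (K = -6 - 474 = -480)
o = 5
T(o, U(2))*(-129 + K) = 5*(-129 - 480) = 5*(-609) = -3045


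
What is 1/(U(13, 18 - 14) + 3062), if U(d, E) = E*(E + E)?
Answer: 1/3094 ≈ 0.00032321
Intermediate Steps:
U(d, E) = 2*E² (U(d, E) = E*(2*E) = 2*E²)
1/(U(13, 18 - 14) + 3062) = 1/(2*(18 - 14)² + 3062) = 1/(2*4² + 3062) = 1/(2*16 + 3062) = 1/(32 + 3062) = 1/3094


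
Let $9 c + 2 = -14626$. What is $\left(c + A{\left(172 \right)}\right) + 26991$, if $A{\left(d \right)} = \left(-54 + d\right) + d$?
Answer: $\frac{76967}{3} \approx 25656.0$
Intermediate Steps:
$c = - \frac{4876}{3}$ ($c = - \frac{2}{9} + \frac{1}{9} \left(-14626\right) = - \frac{2}{9} - \frac{14626}{9} = - \frac{4876}{3} \approx -1625.3$)
$A{\left(d \right)} = -54 + 2 d$
$\left(c + A{\left(172 \right)}\right) + 26991 = \left(- \frac{4876}{3} + \left(-54 + 2 \cdot 172\right)\right) + 26991 = \left(- \frac{4876}{3} + \left(-54 + 344\right)\right) + 26991 = \left(- \frac{4876}{3} + 290\right) + 26991 = - \frac{4006}{3} + 26991 = \frac{76967}{3}$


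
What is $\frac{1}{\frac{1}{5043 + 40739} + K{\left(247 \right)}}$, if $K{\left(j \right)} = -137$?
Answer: $- \frac{45782}{6272133} \approx -0.0072993$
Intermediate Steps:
$\frac{1}{\frac{1}{5043 + 40739} + K{\left(247 \right)}} = \frac{1}{\frac{1}{5043 + 40739} - 137} = \frac{1}{\frac{1}{45782} - 137} = \frac{1}{- \frac{6272133}{45782}} = - \frac{45782}{6272133}$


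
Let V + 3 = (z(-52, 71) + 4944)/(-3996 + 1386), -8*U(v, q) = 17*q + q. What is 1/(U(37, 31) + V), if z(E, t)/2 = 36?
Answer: -1740/129929 ≈ -0.013392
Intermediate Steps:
z(E, t) = 72 (z(E, t) = 2*36 = 72)
U(v, q) = -9*q/4 (U(v, q) = -(17*q + q)/8 = -9*q/4)
V = -2141/435 (V = -3 + (72 + 4944)/(-3996 + 1386) = -3 + 5016/(-2610) = -3 + 5016*(-1/2610) = -3 - 836/435 = -2141/435 ≈ -4.9218)
1/(U(37, 31) + V) = 1/(-9/4*31 - 2141/435) = 1/(-279/4 - 2141/435) = 1/(-129929/1740) = -1740/129929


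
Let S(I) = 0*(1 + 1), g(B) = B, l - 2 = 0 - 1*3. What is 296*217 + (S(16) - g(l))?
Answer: 64233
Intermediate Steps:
l = -1 (l = 2 + (0 - 1*3) = 2 + (0 - 3) = 2 - 3 = -1)
S(I) = 0 (S(I) = 0*2 = 0)
296*217 + (S(16) - g(l)) = 296*217 + (0 - 1*(-1)) = 64232 + (0 + 1) = 64232 + 1 = 64233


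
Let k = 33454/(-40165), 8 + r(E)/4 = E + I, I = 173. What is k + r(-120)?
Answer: 7196246/40165 ≈ 179.17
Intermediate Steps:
r(E) = 660 + 4*E (r(E) = -32 + 4*(E + 173) = -32 + 4*(173 + E) = -32 + (692 + 4*E) = 660 + 4*E)
k = -33454/40165 (k = 33454*(-1/40165) = -33454/40165 ≈ -0.83291)
k + r(-120) = -33454/40165 + (660 + 4*(-120)) = -33454/40165 + (660 - 480) = -33454/40165 + 180 = 7196246/40165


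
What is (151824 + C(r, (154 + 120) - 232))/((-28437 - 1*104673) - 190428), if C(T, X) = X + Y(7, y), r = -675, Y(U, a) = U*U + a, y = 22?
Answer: -151937/323538 ≈ -0.46961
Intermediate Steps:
Y(U, a) = a + U**2 (Y(U, a) = U**2 + a = a + U**2)
C(T, X) = 71 + X (C(T, X) = X + (22 + 7**2) = X + (22 + 49) = X + 71 = 71 + X)
(151824 + C(r, (154 + 120) - 232))/((-28437 - 1*104673) - 190428) = (151824 + (71 + ((154 + 120) - 232)))/((-28437 - 1*104673) - 190428) = (151824 + (71 + (274 - 232)))/((-28437 - 104673) - 190428) = (151824 + (71 + 42))/(-133110 - 190428) = (151824 + 113)/(-323538) = 151937*(-1/323538) = -151937/323538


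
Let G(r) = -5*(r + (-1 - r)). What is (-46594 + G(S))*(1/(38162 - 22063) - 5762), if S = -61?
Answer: 4321709177393/16099 ≈ 2.6845e+8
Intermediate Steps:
G(r) = 5 (G(r) = -5*(-1) = 5)
(-46594 + G(S))*(1/(38162 - 22063) - 5762) = (-46594 + 5)*(1/(38162 - 22063) - 5762) = -46589*(1/16099 - 5762) = -46589*(-92762437/16099) = 4321709177393/16099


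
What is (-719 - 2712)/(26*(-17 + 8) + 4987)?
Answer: -3431/4753 ≈ -0.72186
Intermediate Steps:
(-719 - 2712)/(26*(-17 + 8) + 4987) = -3431/(26*(-9) + 4987) = -3431/(-234 + 4987) = -3431/4753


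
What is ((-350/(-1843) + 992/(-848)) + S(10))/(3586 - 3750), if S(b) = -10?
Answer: 536253/8009678 ≈ 0.066951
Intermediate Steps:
((-350/(-1843) + 992/(-848)) + S(10))/(3586 - 3750) = ((-350/(-1843) + 992/(-848)) - 10)/(3586 - 3750) = ((-350*(-1/1843) + 992*(-1/848)) - 10)/(-164) = ((350/1843 - 62/53) - 10)*(-1/164) = (-95716/97679 - 10)*(-1/164) = -1072506/97679*(-1/164) = 536253/8009678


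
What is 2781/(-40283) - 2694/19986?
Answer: -27350578/134182673 ≈ -0.20383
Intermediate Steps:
2781/(-40283) - 2694/19986 = 2781*(-1/40283) - 2694*1/19986 = -2781/40283 - 449/3331 = -27350578/134182673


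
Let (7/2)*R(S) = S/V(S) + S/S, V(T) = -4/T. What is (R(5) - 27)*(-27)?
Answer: 1539/2 ≈ 769.50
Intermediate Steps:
R(S) = 2/7 - S²/14 (R(S) = 2*(S/((-4/S)) + S/S)/7 = 2*(S*(-S/4) + 1)/7 = 2*(-S²/4 + 1)/7 = 2*(1 - S²/4)/7 = 2/7 - S²/14)
(R(5) - 27)*(-27) = ((2/7 - 1/14*5²) - 27)*(-27) = ((2/7 - 1/14*25) - 27)*(-27) = ((2/7 - 25/14) - 27)*(-27) = (-3/2 - 27)*(-27) = -57/2*(-27) = 1539/2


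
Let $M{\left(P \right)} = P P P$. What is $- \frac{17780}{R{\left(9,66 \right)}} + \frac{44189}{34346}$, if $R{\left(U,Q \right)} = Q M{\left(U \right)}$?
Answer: $\frac{757718833}{826261722} \approx 0.91704$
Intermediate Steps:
$M{\left(P \right)} = P^{3}$ ($M{\left(P \right)} = P^{2} P = P^{3}$)
$R{\left(U,Q \right)} = Q U^{3}$
$- \frac{17780}{R{\left(9,66 \right)}} + \frac{44189}{34346} = - \frac{17780}{66 \cdot 9^{3}} + \frac{44189}{34346} = - \frac{17780}{66 \cdot 729} + 44189 \cdot \frac{1}{34346} = - \frac{17780}{48114} + \frac{44189}{34346} = \left(-17780\right) \frac{1}{48114} + \frac{44189}{34346} = - \frac{8890}{24057} + \frac{44189}{34346} = \frac{757718833}{826261722}$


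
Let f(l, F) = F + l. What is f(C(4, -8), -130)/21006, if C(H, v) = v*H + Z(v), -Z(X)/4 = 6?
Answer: -31/3501 ≈ -0.0088546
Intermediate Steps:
Z(X) = -24 (Z(X) = -4*6 = -24)
C(H, v) = -24 + H*v (C(H, v) = v*H - 24 = H*v - 24 = -24 + H*v)
f(C(4, -8), -130)/21006 = (-130 + (-24 + 4*(-8)))/21006 = (-130 + (-24 - 32))*(1/21006) = (-130 - 56)*(1/21006) = -186*1/21006 = -31/3501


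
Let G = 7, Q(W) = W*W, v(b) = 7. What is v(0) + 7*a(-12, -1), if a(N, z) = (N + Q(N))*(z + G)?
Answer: 5551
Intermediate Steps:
Q(W) = W²
a(N, z) = (7 + z)*(N + N²) (a(N, z) = (N + N²)*(z + 7) = (N + N²)*(7 + z) = (7 + z)*(N + N²))
v(0) + 7*a(-12, -1) = 7 + 7*(-12*(7 - 1 + 7*(-12) - 12*(-1))) = 7 + 7*(-12*(7 - 1 - 84 + 12)) = 7 + 7*(-12*(-66)) = 7 + 7*792 = 7 + 5544 = 5551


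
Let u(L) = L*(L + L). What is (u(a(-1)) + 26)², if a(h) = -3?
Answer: 1936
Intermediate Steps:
u(L) = 2*L² (u(L) = L*(2*L) = 2*L²)
(u(a(-1)) + 26)² = (2*(-3)² + 26)² = (2*9 + 26)² = (18 + 26)² = 44² = 1936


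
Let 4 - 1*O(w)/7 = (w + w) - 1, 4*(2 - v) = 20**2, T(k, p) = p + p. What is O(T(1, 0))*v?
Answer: -3430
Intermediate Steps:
T(k, p) = 2*p
v = -98 (v = 2 - 1/4*20**2 = 2 - 1/4*400 = 2 - 100 = -98)
O(w) = 35 - 14*w (O(w) = 28 - 7*((w + w) - 1) = 28 - 7*(2*w - 1) = 28 - 7*(-1 + 2*w) = 28 + (7 - 14*w) = 35 - 14*w)
O(T(1, 0))*v = (35 - 28*0)*(-98) = (35 - 14*0)*(-98) = (35 + 0)*(-98) = 35*(-98) = -3430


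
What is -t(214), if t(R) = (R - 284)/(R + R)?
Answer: 35/214 ≈ 0.16355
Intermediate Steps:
t(R) = (-284 + R)/(2*R) (t(R) = (-284 + R)/((2*R)) = (-284 + R)*(1/(2*R)) = (-284 + R)/(2*R))
-t(214) = -(-284 + 214)/(2*214) = -(-70)/(2*214) = -1*(-35/214) = 35/214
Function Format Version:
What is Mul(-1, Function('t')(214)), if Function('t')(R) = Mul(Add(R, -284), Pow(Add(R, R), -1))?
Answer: Rational(35, 214) ≈ 0.16355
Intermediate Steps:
Function('t')(R) = Mul(Rational(1, 2), Pow(R, -1), Add(-284, R)) (Function('t')(R) = Mul(Add(-284, R), Pow(Mul(2, R), -1)) = Mul(Add(-284, R), Mul(Rational(1, 2), Pow(R, -1))) = Mul(Rational(1, 2), Pow(R, -1), Add(-284, R)))
Mul(-1, Function('t')(214)) = Mul(-1, Mul(Rational(1, 2), Pow(214, -1), Add(-284, 214))) = Mul(-1, Mul(Rational(1, 2), Rational(1, 214), -70)) = Mul(-1, Rational(-35, 214)) = Rational(35, 214)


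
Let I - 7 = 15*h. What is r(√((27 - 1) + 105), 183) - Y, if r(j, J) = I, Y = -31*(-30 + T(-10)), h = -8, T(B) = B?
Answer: -1353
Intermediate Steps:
Y = 1240 (Y = -31*(-30 - 10) = -31*(-40) = 1240)
I = -113 (I = 7 + 15*(-8) = 7 - 120 = -113)
r(j, J) = -113
r(√((27 - 1) + 105), 183) - Y = -113 - 1*1240 = -113 - 1240 = -1353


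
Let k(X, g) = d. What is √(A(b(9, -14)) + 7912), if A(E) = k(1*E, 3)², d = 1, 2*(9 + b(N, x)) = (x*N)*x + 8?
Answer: √7913 ≈ 88.955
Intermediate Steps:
b(N, x) = -5 + N*x²/2 (b(N, x) = -9 + ((x*N)*x + 8)/2 = -9 + ((N*x)*x + 8)/2 = -9 + (N*x² + 8)/2 = -9 + (8 + N*x²)/2 = -9 + (4 + N*x²/2) = -5 + N*x²/2)
k(X, g) = 1
A(E) = 1 (A(E) = 1² = 1)
√(A(b(9, -14)) + 7912) = √(1 + 7912) = √7913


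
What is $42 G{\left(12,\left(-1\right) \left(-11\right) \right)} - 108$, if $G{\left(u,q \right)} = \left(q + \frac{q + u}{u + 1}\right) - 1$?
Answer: $\frac{5022}{13} \approx 386.31$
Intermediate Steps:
$G{\left(u,q \right)} = -1 + q + \frac{q + u}{1 + u}$ ($G{\left(u,q \right)} = \left(q + \frac{q + u}{1 + u}\right) - 1 = -1 + q + \frac{q + u}{1 + u}$)
$42 G{\left(12,\left(-1\right) \left(-11\right) \right)} - 108 = 42 \frac{-1 + 2 \left(\left(-1\right) \left(-11\right)\right) + \left(-1\right) \left(-11\right) 12}{1 + 12} - 108 = 42 \frac{-1 + 2 \cdot 11 + 11 \cdot 12}{13} - 108 = 42 \frac{-1 + 22 + 132}{13} - 108 = 42 \cdot \frac{1}{13} \cdot 153 - 108 = 42 \cdot \frac{153}{13} - 108 = \frac{6426}{13} - 108 = \frac{5022}{13}$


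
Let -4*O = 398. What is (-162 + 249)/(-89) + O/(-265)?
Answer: -28399/47170 ≈ -0.60206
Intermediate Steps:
O = -199/2 (O = -¼*398 = -199/2 ≈ -99.500)
(-162 + 249)/(-89) + O/(-265) = (-162 + 249)/(-89) - 199/2/(-265) = 87*(-1/89) - 199/2*(-1/265) = -87/89 + 199/530 = -28399/47170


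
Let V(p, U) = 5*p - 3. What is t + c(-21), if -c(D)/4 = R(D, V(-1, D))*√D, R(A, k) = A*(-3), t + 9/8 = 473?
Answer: 3775/8 - 252*I*√21 ≈ 471.88 - 1154.8*I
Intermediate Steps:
t = 3775/8 (t = -9/8 + 473 = 3775/8 ≈ 471.88)
V(p, U) = -3 + 5*p
R(A, k) = -3*A
c(D) = 12*D^(3/2) (c(D) = -4*(-3*D)*√D = -(-12)*D^(3/2) = 12*D^(3/2))
t + c(-21) = 3775/8 + 12*(-21)^(3/2) = 3775/8 + 12*(-21*I*√21) = 3775/8 - 252*I*√21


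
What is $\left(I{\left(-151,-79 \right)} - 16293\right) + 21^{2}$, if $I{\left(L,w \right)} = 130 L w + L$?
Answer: $1534767$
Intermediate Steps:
$I{\left(L,w \right)} = L + 130 L w$ ($I{\left(L,w \right)} = 130 L w + L = L + 130 L w$)
$\left(I{\left(-151,-79 \right)} - 16293\right) + 21^{2} = \left(- 151 \left(1 + 130 \left(-79\right)\right) - 16293\right) + 21^{2} = \left(- 151 \left(1 - 10270\right) - 16293\right) + 441 = \left(\left(-151\right) \left(-10269\right) - 16293\right) + 441 = \left(1550619 - 16293\right) + 441 = 1534326 + 441 = 1534767$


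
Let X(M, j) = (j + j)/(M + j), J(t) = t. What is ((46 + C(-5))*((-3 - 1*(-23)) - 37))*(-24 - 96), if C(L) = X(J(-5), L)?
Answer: 95880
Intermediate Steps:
X(M, j) = 2*j/(M + j) (X(M, j) = (2*j)/(M + j) = 2*j/(M + j))
C(L) = 2*L/(-5 + L)
((46 + C(-5))*((-3 - 1*(-23)) - 37))*(-24 - 96) = ((46 + 2*(-5)/(-5 - 5))*((-3 - 1*(-23)) - 37))*(-24 - 96) = ((46 + 2*(-5)/(-10))*((-3 + 23) - 37))*(-120) = ((46 + 2*(-5)*(-⅒))*(20 - 37))*(-120) = ((46 + 1)*(-17))*(-120) = (47*(-17))*(-120) = -799*(-120) = 95880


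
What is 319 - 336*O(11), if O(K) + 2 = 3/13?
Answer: 11875/13 ≈ 913.46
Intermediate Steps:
O(K) = -23/13 (O(K) = -2 + 3/13 = -23/13)
319 - 336*O(11) = 319 - 336*(-23/13) = 319 + 7728/13 = 11875/13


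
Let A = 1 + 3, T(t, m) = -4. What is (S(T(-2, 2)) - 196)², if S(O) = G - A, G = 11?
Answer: 35721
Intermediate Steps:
A = 4
S(O) = 7 (S(O) = 11 - 1*4 = 11 - 4 = 7)
(S(T(-2, 2)) - 196)² = (7 - 196)² = (-189)² = 35721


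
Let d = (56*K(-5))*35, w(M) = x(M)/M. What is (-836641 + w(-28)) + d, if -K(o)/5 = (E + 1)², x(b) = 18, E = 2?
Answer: -12947783/14 ≈ -9.2484e+5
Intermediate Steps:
w(M) = 18/M
K(o) = -45 (K(o) = -5*(2 + 1)² = -5*3² = -5*9 = -45)
d = -88200 (d = (56*(-45))*35 = -2520*35 = -88200)
(-836641 + w(-28)) + d = (-836641 + 18/(-28)) - 88200 = (-836641 + 18*(-1/28)) - 88200 = (-836641 - 9/14) - 88200 = -11712983/14 - 88200 = -12947783/14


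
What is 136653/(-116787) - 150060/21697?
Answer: -620909617/76785683 ≈ -8.0863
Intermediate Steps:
136653/(-116787) - 150060/21697 = 136653*(-1/116787) - 150060*1/21697 = -4141/3539 - 150060/21697 = -620909617/76785683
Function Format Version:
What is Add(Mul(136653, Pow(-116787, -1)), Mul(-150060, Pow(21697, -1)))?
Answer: Rational(-620909617, 76785683) ≈ -8.0863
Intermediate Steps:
Add(Mul(136653, Pow(-116787, -1)), Mul(-150060, Pow(21697, -1))) = Add(Mul(136653, Rational(-1, 116787)), Mul(-150060, Rational(1, 21697))) = Add(Rational(-4141, 3539), Rational(-150060, 21697)) = Rational(-620909617, 76785683)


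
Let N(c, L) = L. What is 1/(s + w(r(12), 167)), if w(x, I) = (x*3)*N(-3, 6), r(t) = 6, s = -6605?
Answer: -1/6497 ≈ -0.00015392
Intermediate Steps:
w(x, I) = 18*x (w(x, I) = (x*3)*6 = (3*x)*6 = 18*x)
1/(s + w(r(12), 167)) = 1/(-6605 + 18*6) = 1/(-6605 + 108) = 1/(-6497) = -1/6497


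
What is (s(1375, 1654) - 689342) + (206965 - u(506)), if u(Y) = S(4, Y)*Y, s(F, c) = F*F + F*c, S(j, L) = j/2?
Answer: 3681486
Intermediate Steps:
S(j, L) = j/2 (S(j, L) = j*(½) = j/2)
s(F, c) = F² + F*c
u(Y) = 2*Y (u(Y) = ((½)*4)*Y = 2*Y)
(s(1375, 1654) - 689342) + (206965 - u(506)) = (1375*(1375 + 1654) - 689342) + (206965 - 2*506) = (1375*3029 - 689342) + (206965 - 1*1012) = (4164875 - 689342) + (206965 - 1012) = 3475533 + 205953 = 3681486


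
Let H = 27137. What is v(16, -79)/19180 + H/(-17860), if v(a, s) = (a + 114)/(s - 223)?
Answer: -1964869939/1293144370 ≈ -1.5195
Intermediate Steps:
v(a, s) = (114 + a)/(-223 + s)
v(16, -79)/19180 + H/(-17860) = ((114 + 16)/(-223 - 79))/19180 + 27137/(-17860) = (130/(-302))*(1/19180) + 27137*(-1/17860) = -1/302*130*(1/19180) - 27137/17860 = -65/151*1/19180 - 27137/17860 = -13/579236 - 27137/17860 = -1964869939/1293144370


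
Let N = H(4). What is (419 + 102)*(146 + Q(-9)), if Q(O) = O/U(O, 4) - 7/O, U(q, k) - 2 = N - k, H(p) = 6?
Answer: 2710763/36 ≈ 75299.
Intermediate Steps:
N = 6
U(q, k) = 8 - k (U(q, k) = 2 + (6 - k) = 8 - k)
Q(O) = -7/O + O/4 (Q(O) = O/(8 - 1*4) - 7/O = O/(8 - 4) - 7/O = O/4 - 7/O = -7/O + O/4)
(419 + 102)*(146 + Q(-9)) = (419 + 102)*(146 + (-7/(-9) + (¼)*(-9))) = 521*(146 + (-7*(-⅑) - 9/4)) = 521*(146 + (7/9 - 9/4)) = 521*(146 - 53/36) = 521*(5203/36) = 2710763/36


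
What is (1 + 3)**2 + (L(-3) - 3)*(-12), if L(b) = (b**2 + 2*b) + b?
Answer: 52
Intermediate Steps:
L(b) = b**2 + 3*b
(1 + 3)**2 + (L(-3) - 3)*(-12) = (1 + 3)**2 + (-3*(3 - 3) - 3)*(-12) = 4**2 + (-3*0 - 3)*(-12) = 16 + (0 - 3)*(-12) = 16 - 3*(-12) = 16 + 36 = 52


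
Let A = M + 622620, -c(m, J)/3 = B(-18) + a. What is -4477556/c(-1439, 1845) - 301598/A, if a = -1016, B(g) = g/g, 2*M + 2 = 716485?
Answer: -8785561320808/5973446535 ≈ -1470.8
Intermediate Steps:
M = 716483/2 (M = -1 + (½)*716485 = -1 + 716485/2 = 716483/2 ≈ 3.5824e+5)
B(g) = 1
c(m, J) = 3045 (c(m, J) = -3*(1 - 1016) = -3*(-1015) = 3045)
A = 1961723/2 (A = 716483/2 + 622620 = 1961723/2 ≈ 9.8086e+5)
-4477556/c(-1439, 1845) - 301598/A = -4477556/3045 - 301598/1961723/2 = -4477556*1/3045 - 301598*2/1961723 = -4477556/3045 - 603196/1961723 = -8785561320808/5973446535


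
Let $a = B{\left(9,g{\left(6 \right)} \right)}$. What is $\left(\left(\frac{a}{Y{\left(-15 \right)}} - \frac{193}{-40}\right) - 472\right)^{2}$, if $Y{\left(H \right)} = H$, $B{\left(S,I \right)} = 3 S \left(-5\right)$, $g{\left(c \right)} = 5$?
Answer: $\frac{335878929}{1600} \approx 2.0992 \cdot 10^{5}$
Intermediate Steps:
$B{\left(S,I \right)} = - 15 S$
$a = -135$ ($a = \left(-15\right) 9 = -135$)
$\left(\left(\frac{a}{Y{\left(-15 \right)}} - \frac{193}{-40}\right) - 472\right)^{2} = \left(\left(- \frac{135}{-15} - \frac{193}{-40}\right) - 472\right)^{2} = \left(\left(\left(-135\right) \left(- \frac{1}{15}\right) - - \frac{193}{40}\right) - 472\right)^{2} = \left(\left(9 + \frac{193}{40}\right) - 472\right)^{2} = \left(\frac{553}{40} - 472\right)^{2} = \left(- \frac{18327}{40}\right)^{2} = \frac{335878929}{1600}$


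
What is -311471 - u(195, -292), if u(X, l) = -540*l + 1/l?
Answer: -136992091/292 ≈ -4.6915e+5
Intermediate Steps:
u(X, l) = 1/l - 540*l
-311471 - u(195, -292) = -311471 - (1/(-292) - 540*(-292)) = -311471 - (-1/292 + 157680) = -311471 - 1*46042559/292 = -311471 - 46042559/292 = -136992091/292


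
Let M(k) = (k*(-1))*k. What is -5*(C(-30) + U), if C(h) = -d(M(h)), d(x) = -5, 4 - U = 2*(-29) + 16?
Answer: -255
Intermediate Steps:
U = 46 (U = 4 - (2*(-29) + 16) = 4 - (-58 + 16) = 4 - 1*(-42) = 4 + 42 = 46)
M(k) = -k² (M(k) = (-k)*k = -k²)
C(h) = 5 (C(h) = -1*(-5) = 5)
-5*(C(-30) + U) = -5*(5 + 46) = -5*51 = -255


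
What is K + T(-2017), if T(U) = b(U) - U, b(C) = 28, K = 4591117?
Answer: 4593162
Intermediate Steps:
T(U) = 28 - U
K + T(-2017) = 4591117 + (28 - 1*(-2017)) = 4591117 + (28 + 2017) = 4591117 + 2045 = 4593162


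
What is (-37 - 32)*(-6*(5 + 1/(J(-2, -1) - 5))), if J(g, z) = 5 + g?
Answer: 1863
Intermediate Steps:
(-37 - 32)*(-6*(5 + 1/(J(-2, -1) - 5))) = (-37 - 32)*(-6*(5 + 1/((5 - 2) - 5))) = -(-414)*(5 + 1/(3 - 5)) = -(-414)*(5 + 1/(-2)) = -(-414)*(5 - ½) = -(-414)*9/2 = -69*(-27) = 1863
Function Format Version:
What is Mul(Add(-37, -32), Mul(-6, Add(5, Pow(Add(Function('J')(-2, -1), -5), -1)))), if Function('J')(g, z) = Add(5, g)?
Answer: 1863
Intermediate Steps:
Mul(Add(-37, -32), Mul(-6, Add(5, Pow(Add(Function('J')(-2, -1), -5), -1)))) = Mul(Add(-37, -32), Mul(-6, Add(5, Pow(Add(Add(5, -2), -5), -1)))) = Mul(-69, Mul(-6, Add(5, Pow(Add(3, -5), -1)))) = Mul(-69, Mul(-6, Add(5, Pow(-2, -1)))) = Mul(-69, Mul(-6, Add(5, Rational(-1, 2)))) = Mul(-69, Mul(-6, Rational(9, 2))) = Mul(-69, -27) = 1863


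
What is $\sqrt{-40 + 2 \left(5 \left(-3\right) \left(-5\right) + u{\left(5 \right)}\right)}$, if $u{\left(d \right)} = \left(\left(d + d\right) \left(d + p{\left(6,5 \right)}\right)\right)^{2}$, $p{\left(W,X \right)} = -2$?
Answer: $\sqrt{1910} \approx 43.704$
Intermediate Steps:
$u{\left(d \right)} = 4 d^{2} \left(-2 + d\right)^{2}$ ($u{\left(d \right)} = \left(\left(d + d\right) \left(d - 2\right)\right)^{2} = \left(2 d \left(-2 + d\right)\right)^{2} = 4 d^{2} \left(-2 + d\right)^{2}$)
$\sqrt{-40 + 2 \left(5 \left(-3\right) \left(-5\right) + u{\left(5 \right)}\right)} = \sqrt{-40 + 2 \left(5 \left(-3\right) \left(-5\right) + 4 \cdot 5^{2} \left(-2 + 5\right)^{2}\right)} = \sqrt{-40 + 2 \left(\left(-15\right) \left(-5\right) + 4 \cdot 25 \cdot 3^{2}\right)} = \sqrt{-40 + 2 \left(75 + 4 \cdot 25 \cdot 9\right)} = \sqrt{-40 + 2 \left(75 + 900\right)} = \sqrt{-40 + 2 \cdot 975} = \sqrt{-40 + 1950} = \sqrt{1910}$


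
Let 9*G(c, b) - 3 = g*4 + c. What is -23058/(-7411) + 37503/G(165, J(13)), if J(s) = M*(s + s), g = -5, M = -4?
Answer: 2504825181/1096828 ≈ 2283.7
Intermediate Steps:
J(s) = -8*s (J(s) = -4*(s + s) = -8*s)
G(c, b) = -17/9 + c/9 (G(c, b) = ⅓ + (-5*4 + c)/9 = ⅓ + (-20 + c)/9 = ⅓ + (-20/9 + c/9) = -17/9 + c/9)
-23058/(-7411) + 37503/G(165, J(13)) = -23058/(-7411) + 37503/(-17/9 + (⅑)*165) = -23058*(-1/7411) + 37503/(-17/9 + 55/3) = 23058/7411 + 37503/(148/9) = 23058/7411 + 37503*(9/148) = 23058/7411 + 337527/148 = 2504825181/1096828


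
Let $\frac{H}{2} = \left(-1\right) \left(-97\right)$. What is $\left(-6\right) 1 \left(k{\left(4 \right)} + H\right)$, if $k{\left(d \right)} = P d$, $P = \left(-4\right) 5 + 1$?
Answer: $-708$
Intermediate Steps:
$P = -19$ ($P = -20 + 1 = -19$)
$k{\left(d \right)} = - 19 d$
$H = 194$ ($H = 2 \left(\left(-1\right) \left(-97\right)\right) = 2 \cdot 97 = 194$)
$\left(-6\right) 1 \left(k{\left(4 \right)} + H\right) = \left(-6\right) 1 \left(\left(-19\right) 4 + 194\right) = - 6 \left(-76 + 194\right) = \left(-6\right) 118 = -708$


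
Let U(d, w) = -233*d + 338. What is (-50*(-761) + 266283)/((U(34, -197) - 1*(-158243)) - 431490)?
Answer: -304333/280831 ≈ -1.0837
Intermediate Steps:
U(d, w) = 338 - 233*d
(-50*(-761) + 266283)/((U(34, -197) - 1*(-158243)) - 431490) = (-50*(-761) + 266283)/(((338 - 233*34) - 1*(-158243)) - 431490) = (38050 + 266283)/(((338 - 7922) + 158243) - 431490) = 304333/((-7584 + 158243) - 431490) = 304333/(150659 - 431490) = 304333/(-280831) = 304333*(-1/280831) = -304333/280831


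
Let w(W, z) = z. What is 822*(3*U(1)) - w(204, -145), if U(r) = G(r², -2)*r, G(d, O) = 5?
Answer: 12475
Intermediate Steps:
U(r) = 5*r
822*(3*U(1)) - w(204, -145) = 822*(3*(5*1)) - 1*(-145) = 822*(3*5) + 145 = 822*15 + 145 = 12330 + 145 = 12475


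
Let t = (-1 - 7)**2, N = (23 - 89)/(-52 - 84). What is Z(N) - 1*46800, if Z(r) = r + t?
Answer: -3178015/68 ≈ -46736.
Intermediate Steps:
N = 33/68 (N = -66/(-136) = -66*(-1/136) = 33/68 ≈ 0.48529)
t = 64 (t = (-8)**2 = 64)
Z(r) = 64 + r (Z(r) = r + 64 = 64 + r)
Z(N) - 1*46800 = (64 + 33/68) - 1*46800 = 4385/68 - 46800 = -3178015/68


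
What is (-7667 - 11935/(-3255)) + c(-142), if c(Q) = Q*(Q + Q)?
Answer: 97994/3 ≈ 32665.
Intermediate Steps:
c(Q) = 2*Q² (c(Q) = Q*(2*Q) = 2*Q²)
(-7667 - 11935/(-3255)) + c(-142) = (-7667 - 11935/(-3255)) + 2*(-142)² = (-7667 - 11935*(-1/3255)) + 2*20164 = (-7667 + 11/3) + 40328 = -22990/3 + 40328 = 97994/3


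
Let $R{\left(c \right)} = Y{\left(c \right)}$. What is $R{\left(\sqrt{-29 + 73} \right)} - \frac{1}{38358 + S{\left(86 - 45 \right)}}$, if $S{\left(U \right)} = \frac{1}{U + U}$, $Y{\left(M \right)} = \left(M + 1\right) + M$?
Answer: $\frac{3145275}{3145357} + 4 \sqrt{11} \approx 14.266$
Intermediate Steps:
$Y{\left(M \right)} = 1 + 2 M$ ($Y{\left(M \right)} = \left(1 + M\right) + M = 1 + 2 M$)
$R{\left(c \right)} = 1 + 2 c$
$S{\left(U \right)} = \frac{1}{2 U}$
$R{\left(\sqrt{-29 + 73} \right)} - \frac{1}{38358 + S{\left(86 - 45 \right)}} = \left(1 + 2 \sqrt{-29 + 73}\right) - \frac{1}{38358 + \frac{1}{2 \left(86 - 45\right)}} = \left(1 + 2 \sqrt{44}\right) - \frac{1}{38358 + \frac{1}{2 \left(86 - 45\right)}} = \left(1 + 2 \cdot 2 \sqrt{11}\right) - \frac{1}{38358 + \frac{1}{2 \cdot 41}} = \left(1 + 4 \sqrt{11}\right) - \frac{1}{38358 + \frac{1}{2} \cdot \frac{1}{41}} = \left(1 + 4 \sqrt{11}\right) - \frac{1}{38358 + \frac{1}{82}} = \left(1 + 4 \sqrt{11}\right) - \frac{1}{\frac{3145357}{82}} = \left(1 + 4 \sqrt{11}\right) - \frac{82}{3145357} = \frac{3145275}{3145357} + 4 \sqrt{11}$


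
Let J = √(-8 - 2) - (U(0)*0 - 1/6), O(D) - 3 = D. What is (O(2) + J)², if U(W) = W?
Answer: 601/36 + 31*I*√10/3 ≈ 16.694 + 32.677*I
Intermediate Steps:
O(D) = 3 + D
J = ⅙ + I*√10 (J = √(-8 - 2) - (0*0 - 1/6) = √(-10) - (0 - 1*⅙) = I*√10 - (0 - ⅙) = I*√10 - 1*(-⅙) = I*√10 + ⅙ = ⅙ + I*√10 ≈ 0.16667 + 3.1623*I)
(O(2) + J)² = ((3 + 2) + (⅙ + I*√10))² = (5 + (⅙ + I*√10))² = (31/6 + I*√10)²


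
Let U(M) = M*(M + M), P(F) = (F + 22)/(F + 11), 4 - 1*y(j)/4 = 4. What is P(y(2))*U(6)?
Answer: 144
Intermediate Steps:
y(j) = 0 (y(j) = 16 - 4*4 = 16 - 16 = 0)
P(F) = (22 + F)/(11 + F)
U(M) = 2*M² (U(M) = M*(2*M) = 2*M²)
P(y(2))*U(6) = ((22 + 0)/(11 + 0))*(2*6²) = (22/11)*(2*36) = ((1/11)*22)*72 = 2*72 = 144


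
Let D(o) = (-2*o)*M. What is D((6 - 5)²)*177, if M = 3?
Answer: -1062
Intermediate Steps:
D(o) = -6*o (D(o) = -2*o*3 = -6*o)
D((6 - 5)²)*177 = -6*(6 - 5)²*177 = -6*1²*177 = -6*1*177 = -6*177 = -1062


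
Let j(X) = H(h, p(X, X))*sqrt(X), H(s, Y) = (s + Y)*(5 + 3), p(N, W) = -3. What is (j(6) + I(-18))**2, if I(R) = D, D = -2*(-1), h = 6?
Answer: 3460 + 96*sqrt(6) ≈ 3695.2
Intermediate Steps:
H(s, Y) = 8*Y + 8*s (H(s, Y) = (Y + s)*8 = 8*Y + 8*s)
D = 2
I(R) = 2
j(X) = 24*sqrt(X) (j(X) = (8*(-3) + 8*6)*sqrt(X) = (-24 + 48)*sqrt(X) = 24*sqrt(X))
(j(6) + I(-18))**2 = (24*sqrt(6) + 2)**2 = (2 + 24*sqrt(6))**2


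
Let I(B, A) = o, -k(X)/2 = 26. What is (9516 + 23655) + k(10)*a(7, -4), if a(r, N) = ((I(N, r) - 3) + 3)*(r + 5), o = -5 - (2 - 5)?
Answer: 34419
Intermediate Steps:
o = -2 (o = -5 - 1*(-3) = -5 + 3 = -2)
k(X) = -52 (k(X) = -2*26 = -52)
I(B, A) = -2
a(r, N) = -10 - 2*r (a(r, N) = ((-2 - 3) + 3)*(r + 5) = (-5 + 3)*(5 + r) = -2*(5 + r) = -10 - 2*r)
(9516 + 23655) + k(10)*a(7, -4) = (9516 + 23655) - 52*(-10 - 2*7) = 33171 - 52*(-10 - 14) = 33171 - 52*(-24) = 33171 + 1248 = 34419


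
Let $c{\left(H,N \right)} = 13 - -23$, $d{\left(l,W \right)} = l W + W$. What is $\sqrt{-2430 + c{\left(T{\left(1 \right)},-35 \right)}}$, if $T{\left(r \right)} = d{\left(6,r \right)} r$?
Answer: $3 i \sqrt{266} \approx 48.929 i$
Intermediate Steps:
$d{\left(l,W \right)} = W + W l$ ($d{\left(l,W \right)} = W l + W = W + W l$)
$T{\left(r \right)} = 7 r^{2}$ ($T{\left(r \right)} = r \left(1 + 6\right) r = r 7 r = 7 r r = 7 r^{2}$)
$c{\left(H,N \right)} = 36$ ($c{\left(H,N \right)} = 13 + 23 = 36$)
$\sqrt{-2430 + c{\left(T{\left(1 \right)},-35 \right)}} = \sqrt{-2430 + 36} = \sqrt{-2394} = 3 i \sqrt{266}$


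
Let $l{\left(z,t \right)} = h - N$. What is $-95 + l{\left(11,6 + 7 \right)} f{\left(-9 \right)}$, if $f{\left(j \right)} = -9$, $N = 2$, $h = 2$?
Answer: $-95$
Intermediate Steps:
$l{\left(z,t \right)} = 0$ ($l{\left(z,t \right)} = 2 - 2 = 0$)
$-95 + l{\left(11,6 + 7 \right)} f{\left(-9 \right)} = -95 + 0 \left(-9\right) = -95 + 0 = -95$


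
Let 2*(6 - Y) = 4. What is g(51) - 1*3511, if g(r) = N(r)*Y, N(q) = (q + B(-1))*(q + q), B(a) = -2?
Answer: 16481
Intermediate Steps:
Y = 4 (Y = 6 - ½*4 = 6 - 2 = 4)
N(q) = 2*q*(-2 + q) (N(q) = (q - 2)*(q + q) = (-2 + q)*(2*q) = 2*q*(-2 + q))
g(r) = 8*r*(-2 + r) (g(r) = (2*r*(-2 + r))*4 = 8*r*(-2 + r))
g(51) - 1*3511 = 8*51*(-2 + 51) - 1*3511 = 8*51*49 - 3511 = 19992 - 3511 = 16481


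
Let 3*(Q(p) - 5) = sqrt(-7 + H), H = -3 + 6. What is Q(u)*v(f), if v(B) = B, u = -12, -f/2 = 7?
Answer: -70 - 28*I/3 ≈ -70.0 - 9.3333*I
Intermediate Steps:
f = -14 (f = -2*7 = -14)
H = 3
Q(p) = 5 + 2*I/3 (Q(p) = 5 + sqrt(-7 + 3)/3 = 5 + sqrt(-4)/3 = 5 + (2*I)/3 = 5 + 2*I/3)
Q(u)*v(f) = (5 + 2*I/3)*(-14) = -70 - 28*I/3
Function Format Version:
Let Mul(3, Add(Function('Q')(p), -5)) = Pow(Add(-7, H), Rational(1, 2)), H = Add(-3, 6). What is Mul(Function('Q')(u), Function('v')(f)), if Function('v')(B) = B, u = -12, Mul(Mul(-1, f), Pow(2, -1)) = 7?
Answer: Add(-70, Mul(Rational(-28, 3), I)) ≈ Add(-70.000, Mul(-9.3333, I))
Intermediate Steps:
f = -14 (f = Mul(-2, 7) = -14)
H = 3
Function('Q')(p) = Add(5, Mul(Rational(2, 3), I)) (Function('Q')(p) = Add(5, Mul(Rational(1, 3), Pow(Add(-7, 3), Rational(1, 2)))) = Add(5, Mul(Rational(1, 3), Pow(-4, Rational(1, 2)))) = Add(5, Mul(Rational(1, 3), Mul(2, I))) = Add(5, Mul(Rational(2, 3), I)))
Mul(Function('Q')(u), Function('v')(f)) = Mul(Add(5, Mul(Rational(2, 3), I)), -14) = Add(-70, Mul(Rational(-28, 3), I))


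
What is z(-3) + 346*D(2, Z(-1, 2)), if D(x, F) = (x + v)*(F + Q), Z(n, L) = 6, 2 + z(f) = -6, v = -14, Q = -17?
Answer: 45664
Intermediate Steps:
z(f) = -8 (z(f) = -2 - 6 = -8)
D(x, F) = (-17 + F)*(-14 + x) (D(x, F) = (x - 14)*(F - 17) = (-14 + x)*(-17 + F) = (-17 + F)*(-14 + x))
z(-3) + 346*D(2, Z(-1, 2)) = -8 + 346*(238 - 17*2 - 14*6 + 6*2) = -8 + 346*(238 - 34 - 84 + 12) = -8 + 346*132 = -8 + 45672 = 45664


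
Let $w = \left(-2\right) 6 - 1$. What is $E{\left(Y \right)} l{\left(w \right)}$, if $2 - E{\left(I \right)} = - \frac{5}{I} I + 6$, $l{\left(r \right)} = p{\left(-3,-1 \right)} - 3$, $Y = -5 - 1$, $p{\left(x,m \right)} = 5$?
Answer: $2$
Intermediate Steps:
$Y = -6$
$w = -13$ ($w = -12 - 1 = -13$)
$l{\left(r \right)} = 2$ ($l{\left(r \right)} = 5 - 3 = 2$)
$E{\left(I \right)} = 1$ ($E{\left(I \right)} = 2 - \left(- \frac{5}{I} I + 6\right) = 2 - \left(-5 + 6\right) = 2 - 1 = 1$)
$E{\left(Y \right)} l{\left(w \right)} = 1 \cdot 2 = 2$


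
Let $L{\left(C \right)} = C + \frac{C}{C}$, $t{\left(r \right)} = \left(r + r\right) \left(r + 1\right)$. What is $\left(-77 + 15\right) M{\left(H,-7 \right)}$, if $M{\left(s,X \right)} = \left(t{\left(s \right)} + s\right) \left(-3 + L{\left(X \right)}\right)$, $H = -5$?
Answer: $19530$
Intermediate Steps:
$t{\left(r \right)} = 2 r \left(1 + r\right)$
$L{\left(C \right)} = 1 + C$ ($L{\left(C \right)} = C + 1 = 1 + C$)
$M{\left(s,X \right)} = \left(-2 + X\right) \left(s + 2 s \left(1 + s\right)\right)$ ($M{\left(s,X \right)} = \left(2 s \left(1 + s\right) + s\right) \left(-3 + \left(1 + X\right)\right) = \left(s + 2 s \left(1 + s\right)\right) \left(-2 + X\right) = \left(-2 + X\right) \left(s + 2 s \left(1 + s\right)\right)$)
$\left(-77 + 15\right) M{\left(H,-7 \right)} = \left(-77 + 15\right) \left(- 5 \left(-6 - -20 + 3 \left(-7\right) + 2 \left(-7\right) \left(-5\right)\right)\right) = - 62 \left(- 5 \left(-6 + 20 - 21 + 70\right)\right) = - 62 \left(\left(-5\right) 63\right) = \left(-62\right) \left(-315\right) = 19530$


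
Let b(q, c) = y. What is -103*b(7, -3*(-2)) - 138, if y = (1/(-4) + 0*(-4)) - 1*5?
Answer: 1611/4 ≈ 402.75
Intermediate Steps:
y = -21/4 (y = (-1/4 + 0) - 5 = -1/4 - 5 = -21/4 ≈ -5.2500)
b(q, c) = -21/4
-103*b(7, -3*(-2)) - 138 = -103*(-21/4) - 138 = 2163/4 - 138 = 1611/4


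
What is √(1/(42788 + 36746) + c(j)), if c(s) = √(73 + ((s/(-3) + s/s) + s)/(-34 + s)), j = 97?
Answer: √(715806 + 903665308*√293874)/238602 ≈ 2.9334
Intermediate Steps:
c(s) = √(73 + (1 + 2*s/3)/(-34 + s)) (c(s) = √(73 + ((s*(-⅓) + 1) + s)/(-34 + s)) = √(73 + ((-s/3 + 1) + s)/(-34 + s)) = √(73 + ((1 - s/3) + s)/(-34 + s)) = √(73 + (1 + 2*s/3)/(-34 + s)))
√(1/(42788 + 36746) + c(j)) = √(1/(42788 + 36746) + √3*√((253062 - 14957*97 + 221*97²)/(1156 + 97² - 68*97))/3) = √(1/79534 + √3*√((253062 - 1450829 + 221*9409)/(1156 + 9409 - 6596))/3) = √(1/79534 + √3*√((253062 - 1450829 + 2079389)/3969)/3) = √(1/79534 + √3*√((1/3969)*881622)/3) = √(1/79534 + √3*√(13994/63)/3) = √(1/79534 + √3*(√97958/21)/3) = √(1/79534 + √293874/63)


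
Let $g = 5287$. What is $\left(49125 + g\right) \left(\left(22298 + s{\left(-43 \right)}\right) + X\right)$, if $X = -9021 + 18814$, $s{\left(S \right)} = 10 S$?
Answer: $1722738332$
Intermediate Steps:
$X = 9793$
$\left(49125 + g\right) \left(\left(22298 + s{\left(-43 \right)}\right) + X\right) = \left(49125 + 5287\right) \left(\left(22298 + 10 \left(-43\right)\right) + 9793\right) = 54412 \left(\left(22298 - 430\right) + 9793\right) = 54412 \left(21868 + 9793\right) = 54412 \cdot 31661 = 1722738332$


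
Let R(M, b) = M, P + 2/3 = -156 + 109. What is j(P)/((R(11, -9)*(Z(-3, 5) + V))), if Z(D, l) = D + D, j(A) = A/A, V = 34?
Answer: 1/308 ≈ 0.0032468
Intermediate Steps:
P = -143/3 (P = -⅔ + (-156 + 109) = -⅔ - 47 = -143/3 ≈ -47.667)
j(A) = 1
Z(D, l) = 2*D
j(P)/((R(11, -9)*(Z(-3, 5) + V))) = 1/(11*(2*(-3) + 34)) = 1/(11*(-6 + 34)) = 1/(11*28) = 1/308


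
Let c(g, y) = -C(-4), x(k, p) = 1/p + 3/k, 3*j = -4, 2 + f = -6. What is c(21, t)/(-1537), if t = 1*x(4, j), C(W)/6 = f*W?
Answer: 192/1537 ≈ 0.12492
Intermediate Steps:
f = -8 (f = -2 - 6 = -8)
j = -4/3 (j = (⅓)*(-4) = -4/3 ≈ -1.3333)
x(k, p) = 1/p + 3/k
C(W) = -48*W (C(W) = 6*(-8*W) = -48*W)
t = 0 (t = 1*(1/(-4/3) + 3/4) = 1*(-¾ + 3*(¼)) = 1*(-¾ + ¾) = 1*0 = 0)
c(g, y) = -192 (c(g, y) = -(-48)*(-4) = -1*192 = -192)
c(21, t)/(-1537) = -192/(-1537) = -192*(-1/1537) = 192/1537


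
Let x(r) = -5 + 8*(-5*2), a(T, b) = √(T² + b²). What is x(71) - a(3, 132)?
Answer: -85 - 3*√1937 ≈ -217.03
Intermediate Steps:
x(r) = -85 (x(r) = -5 + 8*(-10) = -5 - 80 = -85)
x(71) - a(3, 132) = -85 - √(3² + 132²) = -85 - √(9 + 17424) = -85 - √17433 = -85 - 3*√1937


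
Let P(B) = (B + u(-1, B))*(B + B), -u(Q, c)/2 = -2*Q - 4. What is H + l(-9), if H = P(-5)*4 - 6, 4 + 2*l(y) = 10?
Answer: 37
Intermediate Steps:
u(Q, c) = 8 + 4*Q (u(Q, c) = -2*(-2*Q - 4) = -2*(-4 - 2*Q) = 8 + 4*Q)
l(y) = 3 (l(y) = -2 + (1/2)*10 = -2 + 5 = 3)
P(B) = 2*B*(4 + B) (P(B) = (B + (8 + 4*(-1)))*(B + B) = (B + (8 - 4))*(2*B) = (B + 4)*(2*B) = (4 + B)*(2*B) = 2*B*(4 + B))
H = 34 (H = (2*(-5)*(4 - 5))*4 - 6 = (2*(-5)*(-1))*4 - 6 = 10*4 - 6 = 40 - 6 = 34)
H + l(-9) = 34 + 3 = 37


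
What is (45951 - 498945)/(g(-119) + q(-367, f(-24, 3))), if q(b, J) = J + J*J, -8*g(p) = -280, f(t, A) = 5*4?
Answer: -452994/455 ≈ -995.59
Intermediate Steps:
f(t, A) = 20
g(p) = 35 (g(p) = -⅛*(-280) = 35)
q(b, J) = J + J²
(45951 - 498945)/(g(-119) + q(-367, f(-24, 3))) = (45951 - 498945)/(35 + 20*(1 + 20)) = -452994/(35 + 20*21) = -452994/(35 + 420) = -452994/455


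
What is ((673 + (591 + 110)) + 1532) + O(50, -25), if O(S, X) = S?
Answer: 2956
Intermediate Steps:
((673 + (591 + 110)) + 1532) + O(50, -25) = ((673 + (591 + 110)) + 1532) + 50 = ((673 + 701) + 1532) + 50 = (1374 + 1532) + 50 = 2906 + 50 = 2956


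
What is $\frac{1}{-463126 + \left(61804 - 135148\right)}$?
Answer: $- \frac{1}{536470} \approx -1.864 \cdot 10^{-6}$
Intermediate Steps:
$\frac{1}{-463126 + \left(61804 - 135148\right)} = \frac{1}{-463126 - 73344} = \frac{1}{-536470} = - \frac{1}{536470}$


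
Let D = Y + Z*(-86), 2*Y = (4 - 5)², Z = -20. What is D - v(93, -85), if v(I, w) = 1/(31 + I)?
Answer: 213341/124 ≈ 1720.5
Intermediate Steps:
Y = ½ (Y = (4 - 5)²/2 = (½)*(-1)² = (½)*1 = ½ ≈ 0.50000)
D = 3441/2 (D = ½ - 20*(-86) = ½ + 1720 = 3441/2 ≈ 1720.5)
D - v(93, -85) = 3441/2 - 1/(31 + 93) = 3441/2 - 1/124 = 213341/124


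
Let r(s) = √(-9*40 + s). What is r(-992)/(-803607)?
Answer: -26*I*√2/803607 ≈ -4.5756e-5*I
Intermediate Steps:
r(s) = √(-360 + s)
r(-992)/(-803607) = √(-360 - 992)/(-803607) = √(-1352)*(-1/803607) = (26*I*√2)*(-1/803607) = -26*I*√2/803607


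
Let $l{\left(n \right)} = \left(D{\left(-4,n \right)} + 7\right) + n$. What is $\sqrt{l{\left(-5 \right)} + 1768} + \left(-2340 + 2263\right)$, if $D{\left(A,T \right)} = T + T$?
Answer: $-77 + 4 \sqrt{110} \approx -35.048$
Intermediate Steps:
$D{\left(A,T \right)} = 2 T$
$l{\left(n \right)} = 7 + 3 n$ ($l{\left(n \right)} = \left(2 n + 7\right) + n = \left(7 + 2 n\right) + n = 7 + 3 n$)
$\sqrt{l{\left(-5 \right)} + 1768} + \left(-2340 + 2263\right) = \sqrt{\left(7 + 3 \left(-5\right)\right) + 1768} + \left(-2340 + 2263\right) = \sqrt{\left(7 - 15\right) + 1768} - 77 = \sqrt{-8 + 1768} - 77 = \sqrt{1760} - 77 = 4 \sqrt{110} - 77 = -77 + 4 \sqrt{110}$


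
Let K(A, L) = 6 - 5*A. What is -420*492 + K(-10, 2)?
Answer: -206584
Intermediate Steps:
-420*492 + K(-10, 2) = -420*492 + (6 - 5*(-10)) = -206640 + (6 + 50) = -206640 + 56 = -206584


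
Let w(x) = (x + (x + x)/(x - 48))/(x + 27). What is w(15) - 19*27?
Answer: -236851/462 ≈ -512.66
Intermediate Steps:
w(x) = (x + 2*x/(-48 + x))/(27 + x) (w(x) = (x + (2*x)/(-48 + x))/(27 + x) = (x + 2*x/(-48 + x))/(27 + x))
w(15) - 19*27 = 15*(-46 + 15)/(-1296 + 15**2 - 21*15) - 19*27 = 15*(-31)/(-1296 + 225 - 315) - 1*513 = 15*(-31)/(-1386) - 513 = 15*(-1/1386)*(-31) - 513 = 155/462 - 513 = -236851/462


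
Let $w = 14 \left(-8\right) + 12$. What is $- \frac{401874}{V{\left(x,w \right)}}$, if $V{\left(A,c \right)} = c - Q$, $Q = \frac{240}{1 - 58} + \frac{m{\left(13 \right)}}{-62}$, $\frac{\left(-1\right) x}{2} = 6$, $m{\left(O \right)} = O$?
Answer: $\frac{157802524}{37531} \approx 4204.6$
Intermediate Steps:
$x = -12$ ($x = \left(-2\right) 6 = -12$)
$w = -100$ ($w = -112 + 12 = -100$)
$Q = - \frac{5207}{1178}$ ($Q = \frac{240}{1 - 58} + \frac{13}{-62} = \frac{240}{1 - 58} + 13 \left(- \frac{1}{62}\right) = \frac{240}{-57} - \frac{13}{62} = 240 \left(- \frac{1}{57}\right) - \frac{13}{62} = - \frac{80}{19} - \frac{13}{62} = - \frac{5207}{1178} \approx -4.4202$)
$V{\left(A,c \right)} = \frac{5207}{1178} + c$ ($V{\left(A,c \right)} = c - - \frac{5207}{1178} = c + \frac{5207}{1178} = \frac{5207}{1178} + c$)
$- \frac{401874}{V{\left(x,w \right)}} = - \frac{401874}{\frac{5207}{1178} - 100} = - \frac{401874}{- \frac{112593}{1178}} = \left(-401874\right) \left(- \frac{1178}{112593}\right) = \frac{157802524}{37531}$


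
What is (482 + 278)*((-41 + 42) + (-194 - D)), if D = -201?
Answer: 6080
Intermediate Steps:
(482 + 278)*((-41 + 42) + (-194 - D)) = (482 + 278)*((-41 + 42) + (-194 - 1*(-201))) = 760*(1 + (-194 + 201)) = 760*(1 + 7) = 760*8 = 6080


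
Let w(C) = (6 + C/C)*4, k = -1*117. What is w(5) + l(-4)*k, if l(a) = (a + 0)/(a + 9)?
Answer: 608/5 ≈ 121.60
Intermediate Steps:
l(a) = a/(9 + a)
k = -117
w(C) = 28 (w(C) = (6 + 1)*4 = 7*4 = 28)
w(5) + l(-4)*k = 28 - 4/(9 - 4)*(-117) = 28 - 4/5*(-117) = 28 + 468/5 = 608/5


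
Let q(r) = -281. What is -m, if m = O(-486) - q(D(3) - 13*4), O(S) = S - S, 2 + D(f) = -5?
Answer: -281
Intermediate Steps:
D(f) = -7 (D(f) = -2 - 5 = -7)
O(S) = 0
m = 281 (m = 0 - 1*(-281) = 0 + 281 = 281)
-m = -1*281 = -281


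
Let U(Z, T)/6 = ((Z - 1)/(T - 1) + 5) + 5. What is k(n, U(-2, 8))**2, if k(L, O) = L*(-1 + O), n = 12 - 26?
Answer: 624100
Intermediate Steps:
n = -14
U(Z, T) = 60 + 6*(-1 + Z)/(-1 + T) (U(Z, T) = 6*(((Z - 1)/(T - 1) + 5) + 5) = 6*(((-1 + Z)/(-1 + T) + 5) + 5) = 6*((5 + (-1 + Z)/(-1 + T)) + 5) = 6*(10 + (-1 + Z)/(-1 + T)) = 60 + 6*(-1 + Z)/(-1 + T))
k(n, U(-2, 8))**2 = (-14*(-1 + 6*(-11 - 2 + 10*8)/(-1 + 8)))**2 = (-14*(-1 + 6*(-11 - 2 + 80)/7))**2 = (-14*(-1 + 6*(1/7)*67))**2 = (-14*(-1 + 402/7))**2 = (-14*395/7)**2 = (-790)**2 = 624100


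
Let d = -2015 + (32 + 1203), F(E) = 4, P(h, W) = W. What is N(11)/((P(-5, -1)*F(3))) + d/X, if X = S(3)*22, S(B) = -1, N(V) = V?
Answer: 1439/44 ≈ 32.705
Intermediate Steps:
d = -780 (d = -2015 + 1235 = -780)
X = -22 (X = -1*22 = -22)
N(11)/((P(-5, -1)*F(3))) + d/X = 11/((-1*4)) - 780/(-22) = 11/(-4) - 780*(-1/22) = 11*(-¼) + 390/11 = -11/4 + 390/11 = 1439/44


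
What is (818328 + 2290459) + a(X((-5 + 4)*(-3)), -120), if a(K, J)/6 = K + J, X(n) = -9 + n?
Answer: 3108031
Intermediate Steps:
a(K, J) = 6*J + 6*K (a(K, J) = 6*(K + J) = 6*(J + K) = 6*J + 6*K)
(818328 + 2290459) + a(X((-5 + 4)*(-3)), -120) = (818328 + 2290459) + (6*(-120) + 6*(-9 + (-5 + 4)*(-3))) = 3108787 + (-720 + 6*(-9 - 1*(-3))) = 3108787 + (-720 + 6*(-9 + 3)) = 3108787 + (-720 + 6*(-6)) = 3108787 + (-720 - 36) = 3108787 - 756 = 3108031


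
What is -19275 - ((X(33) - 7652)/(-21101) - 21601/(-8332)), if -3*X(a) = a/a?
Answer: -10167976173727/527440596 ≈ -19278.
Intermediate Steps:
X(a) = -⅓ (X(a) = -a/(3*a) = -⅓*1 = -⅓)
-19275 - ((X(33) - 7652)/(-21101) - 21601/(-8332)) = -19275 - ((-⅓ - 7652)/(-21101) - 21601/(-8332)) = -19275 - (-22957/3*(-1/21101) - 21601*(-1/8332)) = -19275 - (22957/63303 + 21601/8332) = -19275 - 1*1558685827/527440596 = -19275 - 1558685827/527440596 = -10167976173727/527440596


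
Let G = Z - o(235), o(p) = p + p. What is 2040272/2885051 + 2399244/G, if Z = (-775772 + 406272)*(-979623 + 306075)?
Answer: 19530062565021754/27616150420358155 ≈ 0.70720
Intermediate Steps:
o(p) = 2*p
Z = 248875986000 (Z = -369500*(-673548) = 248875986000)
G = 248875985530 (G = 248875986000 - 2*235 = 248875986000 - 1*470 = 248875986000 - 470 = 248875985530)
2040272/2885051 + 2399244/G = 2040272/2885051 + 2399244/248875985530 = 2040272*(1/2885051) + 2399244*(1/248875985530) = 156944/221927 + 1199622/124437992765 = 19530062565021754/27616150420358155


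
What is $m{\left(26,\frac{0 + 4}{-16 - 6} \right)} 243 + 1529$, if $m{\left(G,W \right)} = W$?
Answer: $\frac{16333}{11} \approx 1484.8$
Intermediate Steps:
$m{\left(26,\frac{0 + 4}{-16 - 6} \right)} 243 + 1529 = \frac{0 + 4}{-16 - 6} \cdot 243 + 1529 = \frac{4}{-22} \cdot 243 + 1529 = 4 \left(- \frac{1}{22}\right) 243 + 1529 = \left(- \frac{2}{11}\right) 243 + 1529 = - \frac{486}{11} + 1529 = \frac{16333}{11}$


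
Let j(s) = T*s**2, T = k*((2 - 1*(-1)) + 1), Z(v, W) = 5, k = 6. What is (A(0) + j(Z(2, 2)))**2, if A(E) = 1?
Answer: 361201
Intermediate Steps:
T = 24 (T = 6*((2 - 1*(-1)) + 1) = 6*((2 + 1) + 1) = 6*(3 + 1) = 6*4 = 24)
j(s) = 24*s**2
(A(0) + j(Z(2, 2)))**2 = (1 + 24*5**2)**2 = (1 + 24*25)**2 = (1 + 600)**2 = 601**2 = 361201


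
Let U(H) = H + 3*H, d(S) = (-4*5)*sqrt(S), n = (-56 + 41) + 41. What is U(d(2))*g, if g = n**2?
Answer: -54080*sqrt(2) ≈ -76481.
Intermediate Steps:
n = 26 (n = -15 + 41 = 26)
d(S) = -20*sqrt(S)
U(H) = 4*H
g = 676 (g = 26**2 = 676)
U(d(2))*g = (4*(-20*sqrt(2)))*676 = -80*sqrt(2)*676 = -54080*sqrt(2)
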